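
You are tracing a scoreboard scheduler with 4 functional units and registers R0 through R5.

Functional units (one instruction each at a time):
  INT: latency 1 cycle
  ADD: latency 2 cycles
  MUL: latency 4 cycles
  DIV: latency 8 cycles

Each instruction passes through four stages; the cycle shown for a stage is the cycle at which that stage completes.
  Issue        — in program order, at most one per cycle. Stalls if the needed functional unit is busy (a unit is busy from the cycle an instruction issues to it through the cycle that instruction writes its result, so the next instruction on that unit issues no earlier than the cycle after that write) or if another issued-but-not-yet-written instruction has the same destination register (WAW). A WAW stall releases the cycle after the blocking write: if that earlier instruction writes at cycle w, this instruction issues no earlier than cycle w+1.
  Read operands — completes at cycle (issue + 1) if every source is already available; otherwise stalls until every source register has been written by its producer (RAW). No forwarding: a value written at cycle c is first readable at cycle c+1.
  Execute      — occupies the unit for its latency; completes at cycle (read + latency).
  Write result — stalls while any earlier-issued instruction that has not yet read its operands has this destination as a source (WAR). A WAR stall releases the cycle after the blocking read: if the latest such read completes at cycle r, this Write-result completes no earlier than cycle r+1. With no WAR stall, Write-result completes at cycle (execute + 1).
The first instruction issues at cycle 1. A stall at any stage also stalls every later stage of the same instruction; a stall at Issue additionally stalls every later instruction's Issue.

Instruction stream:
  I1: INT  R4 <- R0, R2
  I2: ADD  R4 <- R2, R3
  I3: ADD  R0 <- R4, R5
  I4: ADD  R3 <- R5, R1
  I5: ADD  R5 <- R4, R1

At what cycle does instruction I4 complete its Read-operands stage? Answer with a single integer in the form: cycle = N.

cycle = 16

t=1  I1 dispatched to INT
t=2  I1 operands ready
t=3  I1 complete
t=4  R4←I1
t=5  I2 dispatched to ADD
t=6  I2 operands ready
t=8  I2 complete
t=9  R4←I2
t=10  I3 dispatched to ADD
t=11  I3 operands ready
t=13  I3 complete
t=14  R0←I3
t=15  I4 dispatched to ADD
t=16  I4 operands ready
t=18  I4 complete
t=19  R3←I4
t=20  I5 dispatched to ADD
t=21  I5 operands ready
t=23  I5 complete
t=24  R5←I5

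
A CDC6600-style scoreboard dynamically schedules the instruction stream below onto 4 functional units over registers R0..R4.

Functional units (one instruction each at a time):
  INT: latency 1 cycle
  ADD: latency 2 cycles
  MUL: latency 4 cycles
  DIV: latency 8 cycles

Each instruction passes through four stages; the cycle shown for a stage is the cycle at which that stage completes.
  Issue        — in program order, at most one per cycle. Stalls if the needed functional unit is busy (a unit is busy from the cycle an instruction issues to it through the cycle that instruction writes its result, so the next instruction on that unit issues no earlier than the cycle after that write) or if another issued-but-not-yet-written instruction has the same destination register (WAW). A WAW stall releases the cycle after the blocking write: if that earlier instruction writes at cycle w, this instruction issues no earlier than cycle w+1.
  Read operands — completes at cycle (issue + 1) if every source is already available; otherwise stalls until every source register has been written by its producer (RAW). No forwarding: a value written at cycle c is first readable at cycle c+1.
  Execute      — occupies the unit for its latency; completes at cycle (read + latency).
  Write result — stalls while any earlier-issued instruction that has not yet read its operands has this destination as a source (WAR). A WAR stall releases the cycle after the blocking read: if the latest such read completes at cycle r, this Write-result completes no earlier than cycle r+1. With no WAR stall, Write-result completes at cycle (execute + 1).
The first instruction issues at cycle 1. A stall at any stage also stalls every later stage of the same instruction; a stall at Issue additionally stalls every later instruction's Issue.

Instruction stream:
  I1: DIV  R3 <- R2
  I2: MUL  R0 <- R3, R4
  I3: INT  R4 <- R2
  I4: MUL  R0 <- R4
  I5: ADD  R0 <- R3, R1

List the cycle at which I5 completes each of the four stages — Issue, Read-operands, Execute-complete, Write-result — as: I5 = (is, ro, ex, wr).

I5 = (25, 26, 28, 29)

I1 -> (1, 2, 10, 11)
I2 -> (2, 12, 16, 17)  // RAW R3: wait I1 write@11
I3 -> (3, 4, 5, 13)  // WAR R4: wait I2 read@12
I4 -> (18, 19, 23, 24)  // struct: MUL busy until I2 writes@17
I5 -> (25, 26, 28, 29)  // WAW R0: wait I4 write@24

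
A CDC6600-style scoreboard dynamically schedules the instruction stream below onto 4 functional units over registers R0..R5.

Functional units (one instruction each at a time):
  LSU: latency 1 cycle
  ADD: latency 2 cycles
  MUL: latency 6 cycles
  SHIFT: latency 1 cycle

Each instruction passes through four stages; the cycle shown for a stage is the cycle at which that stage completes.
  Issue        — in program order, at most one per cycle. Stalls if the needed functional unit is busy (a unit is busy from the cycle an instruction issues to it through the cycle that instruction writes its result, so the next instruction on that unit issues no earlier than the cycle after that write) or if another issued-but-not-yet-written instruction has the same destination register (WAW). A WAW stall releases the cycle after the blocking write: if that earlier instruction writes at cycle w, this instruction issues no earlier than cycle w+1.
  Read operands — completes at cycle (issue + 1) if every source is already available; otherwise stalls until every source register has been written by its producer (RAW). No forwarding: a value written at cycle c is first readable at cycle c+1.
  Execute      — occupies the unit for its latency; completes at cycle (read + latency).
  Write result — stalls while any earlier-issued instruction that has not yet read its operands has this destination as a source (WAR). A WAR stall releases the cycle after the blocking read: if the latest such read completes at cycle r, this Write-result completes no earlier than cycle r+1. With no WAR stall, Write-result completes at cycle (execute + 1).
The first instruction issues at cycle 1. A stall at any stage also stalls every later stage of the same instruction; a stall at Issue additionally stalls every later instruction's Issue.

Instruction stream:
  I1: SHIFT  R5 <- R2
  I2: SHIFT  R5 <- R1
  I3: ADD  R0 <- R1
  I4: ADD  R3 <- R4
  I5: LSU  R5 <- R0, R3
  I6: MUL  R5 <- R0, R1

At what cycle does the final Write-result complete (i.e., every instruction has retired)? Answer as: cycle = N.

cycle = 27

t=1  I1 issues→SHIFT
t=2  I1 reads
t=3  I1 exec-done
t=4  I1 writes R5
t=5  I2 issues→SHIFT
t=6  I2 reads; I3 issues→ADD
t=7  I2 exec-done; I3 reads
t=8  I2 writes R5
t=9  I3 exec-done
t=10  I3 writes R0
t=11  I4 issues→ADD
t=12  I4 reads; I5 issues→LSU
t=14  I4 exec-done
t=15  I4 writes R3
t=16  I5 reads
t=17  I5 exec-done
t=18  I5 writes R5
t=19  I6 issues→MUL
t=20  I6 reads
t=26  I6 exec-done
t=27  I6 writes R5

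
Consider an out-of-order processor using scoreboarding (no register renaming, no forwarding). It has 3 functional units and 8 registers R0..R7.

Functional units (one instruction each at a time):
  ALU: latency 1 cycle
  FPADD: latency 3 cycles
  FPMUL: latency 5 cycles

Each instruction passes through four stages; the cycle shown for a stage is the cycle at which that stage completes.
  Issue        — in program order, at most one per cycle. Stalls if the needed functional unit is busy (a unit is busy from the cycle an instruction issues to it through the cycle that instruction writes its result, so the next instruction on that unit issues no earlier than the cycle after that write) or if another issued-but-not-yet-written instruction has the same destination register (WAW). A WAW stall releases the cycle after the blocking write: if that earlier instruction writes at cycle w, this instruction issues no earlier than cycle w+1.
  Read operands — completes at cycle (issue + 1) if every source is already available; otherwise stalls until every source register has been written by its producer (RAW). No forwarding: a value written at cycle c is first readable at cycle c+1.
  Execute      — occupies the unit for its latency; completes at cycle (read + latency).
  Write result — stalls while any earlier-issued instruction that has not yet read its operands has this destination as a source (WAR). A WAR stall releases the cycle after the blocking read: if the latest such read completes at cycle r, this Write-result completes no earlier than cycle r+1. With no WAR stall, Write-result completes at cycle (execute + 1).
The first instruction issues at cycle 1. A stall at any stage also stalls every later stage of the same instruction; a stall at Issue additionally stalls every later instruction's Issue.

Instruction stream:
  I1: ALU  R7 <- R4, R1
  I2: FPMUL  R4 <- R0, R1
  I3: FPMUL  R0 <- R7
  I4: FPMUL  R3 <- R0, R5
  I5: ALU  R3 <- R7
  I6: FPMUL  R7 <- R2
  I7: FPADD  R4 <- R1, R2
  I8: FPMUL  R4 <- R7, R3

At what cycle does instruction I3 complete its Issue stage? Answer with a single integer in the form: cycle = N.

cycle 1: issue I1 (ALU)
cycle 2: I1 read-ops, issue I2 (FPMUL)
cycle 3: I1 finished on ALU, I2 read-ops
cycle 4: I1→R7
cycle 8: I2 finished on FPMUL
cycle 9: I2→R4
cycle 10: issue I3 (FPMUL)
cycle 11: I3 read-ops
cycle 16: I3 finished on FPMUL
cycle 17: I3→R0
cycle 18: issue I4 (FPMUL)
cycle 19: I4 read-ops
cycle 24: I4 finished on FPMUL
cycle 25: I4→R3
cycle 26: issue I5 (ALU)
cycle 27: I5 read-ops, issue I6 (FPMUL)
cycle 28: I5 finished on ALU, I6 read-ops, issue I7 (FPADD)
cycle 29: I5→R3, I7 read-ops
cycle 32: I7 finished on FPADD
cycle 33: I6 finished on FPMUL, I7→R4
cycle 34: I6→R7
cycle 35: issue I8 (FPMUL)
cycle 36: I8 read-ops
cycle 41: I8 finished on FPMUL
cycle 42: I8→R4

cycle = 10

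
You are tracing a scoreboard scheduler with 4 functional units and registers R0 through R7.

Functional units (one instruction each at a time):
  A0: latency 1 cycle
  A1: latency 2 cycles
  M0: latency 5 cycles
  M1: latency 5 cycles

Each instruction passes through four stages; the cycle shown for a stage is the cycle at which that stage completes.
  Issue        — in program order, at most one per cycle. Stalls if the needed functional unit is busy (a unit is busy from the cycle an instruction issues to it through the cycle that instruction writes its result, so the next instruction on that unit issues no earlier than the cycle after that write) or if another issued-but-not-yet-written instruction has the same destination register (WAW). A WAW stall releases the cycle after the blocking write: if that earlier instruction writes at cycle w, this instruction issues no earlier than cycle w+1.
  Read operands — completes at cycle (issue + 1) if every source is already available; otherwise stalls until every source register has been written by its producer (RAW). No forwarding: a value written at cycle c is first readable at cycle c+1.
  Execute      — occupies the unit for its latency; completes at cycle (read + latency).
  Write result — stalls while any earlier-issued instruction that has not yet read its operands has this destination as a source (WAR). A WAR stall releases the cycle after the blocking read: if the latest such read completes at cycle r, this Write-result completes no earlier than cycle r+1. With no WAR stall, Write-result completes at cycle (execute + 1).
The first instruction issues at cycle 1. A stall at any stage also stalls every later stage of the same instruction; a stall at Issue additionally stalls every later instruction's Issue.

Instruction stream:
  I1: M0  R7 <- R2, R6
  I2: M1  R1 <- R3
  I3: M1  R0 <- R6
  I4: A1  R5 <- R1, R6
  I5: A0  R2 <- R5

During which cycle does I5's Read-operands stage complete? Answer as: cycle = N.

c1: I1 issues→M0
c2: I1 reads, I2 issues→M1
c3: I2 reads
c7: I1 exec-done
c8: I1 writes R7, I2 exec-done
c9: I2 writes R1
c10: I3 issues→M1
c11: I3 reads, I4 issues→A1
c12: I4 reads, I5 issues→A0
c14: I4 exec-done
c15: I4 writes R5
c16: I3 exec-done, I5 reads
c17: I3 writes R0, I5 exec-done
c18: I5 writes R2

cycle = 16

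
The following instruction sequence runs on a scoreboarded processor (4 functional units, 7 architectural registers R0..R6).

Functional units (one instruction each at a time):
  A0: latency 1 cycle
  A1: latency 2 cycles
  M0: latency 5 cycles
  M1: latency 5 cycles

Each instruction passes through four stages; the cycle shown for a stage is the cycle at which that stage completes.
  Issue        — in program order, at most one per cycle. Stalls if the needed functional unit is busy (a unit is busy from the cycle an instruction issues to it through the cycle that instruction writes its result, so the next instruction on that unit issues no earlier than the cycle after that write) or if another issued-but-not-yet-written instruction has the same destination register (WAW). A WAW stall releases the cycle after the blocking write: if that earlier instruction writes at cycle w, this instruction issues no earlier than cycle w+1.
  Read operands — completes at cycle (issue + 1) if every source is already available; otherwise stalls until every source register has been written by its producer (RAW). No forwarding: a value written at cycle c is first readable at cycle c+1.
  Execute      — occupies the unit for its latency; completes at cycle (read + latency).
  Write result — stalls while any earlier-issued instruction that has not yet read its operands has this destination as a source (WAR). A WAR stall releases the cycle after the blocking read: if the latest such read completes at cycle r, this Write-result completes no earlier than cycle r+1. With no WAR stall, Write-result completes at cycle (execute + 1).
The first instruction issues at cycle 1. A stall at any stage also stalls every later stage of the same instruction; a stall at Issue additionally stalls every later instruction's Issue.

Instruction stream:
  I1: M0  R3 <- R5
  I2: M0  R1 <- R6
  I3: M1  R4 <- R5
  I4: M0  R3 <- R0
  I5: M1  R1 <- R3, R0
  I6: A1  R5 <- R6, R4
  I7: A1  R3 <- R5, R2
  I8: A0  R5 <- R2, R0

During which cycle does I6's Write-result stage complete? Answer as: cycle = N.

cycle = 23

I1  is:1  ro:2  ex:7  wr:8
I2  is:9  ro:10  ex:15  wr:16  — struct: M0 busy until I1 writes@8
I3  is:10  ro:11  ex:16  wr:17
I4  is:17  ro:18  ex:23  wr:24  — struct: M0 busy until I2 writes@16
I5  is:18  ro:25  ex:30  wr:31  — RAW R3: wait I4 write@24
I6  is:19  ro:20  ex:22  wr:23
I7  is:25  ro:26  ex:28  wr:29  — WAW R3: wait I4 write@24
I8  is:26  ro:27  ex:28  wr:29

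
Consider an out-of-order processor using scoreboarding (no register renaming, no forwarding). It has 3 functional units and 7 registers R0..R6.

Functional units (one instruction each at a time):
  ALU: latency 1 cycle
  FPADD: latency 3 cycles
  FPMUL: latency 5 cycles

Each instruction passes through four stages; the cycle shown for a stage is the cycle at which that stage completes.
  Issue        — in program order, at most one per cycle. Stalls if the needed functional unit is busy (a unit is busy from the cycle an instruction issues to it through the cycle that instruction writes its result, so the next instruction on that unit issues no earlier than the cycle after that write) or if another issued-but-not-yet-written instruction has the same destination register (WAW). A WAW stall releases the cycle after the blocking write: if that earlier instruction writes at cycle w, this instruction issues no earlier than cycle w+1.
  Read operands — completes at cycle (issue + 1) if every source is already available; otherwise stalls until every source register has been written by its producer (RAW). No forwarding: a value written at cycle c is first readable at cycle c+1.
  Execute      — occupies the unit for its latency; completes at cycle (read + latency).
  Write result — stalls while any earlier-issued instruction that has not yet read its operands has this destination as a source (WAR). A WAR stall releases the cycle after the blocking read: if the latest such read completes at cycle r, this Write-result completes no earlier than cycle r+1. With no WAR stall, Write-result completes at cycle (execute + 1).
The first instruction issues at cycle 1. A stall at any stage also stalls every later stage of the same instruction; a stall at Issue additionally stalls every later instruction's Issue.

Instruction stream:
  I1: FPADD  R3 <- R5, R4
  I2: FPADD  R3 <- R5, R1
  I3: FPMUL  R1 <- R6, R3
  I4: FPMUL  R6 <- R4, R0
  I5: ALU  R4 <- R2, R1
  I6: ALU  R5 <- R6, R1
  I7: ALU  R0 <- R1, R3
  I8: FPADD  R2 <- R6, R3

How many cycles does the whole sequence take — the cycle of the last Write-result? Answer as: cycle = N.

cycle = 37

I1 -> (1, 2, 5, 6)
I2 -> (7, 8, 11, 12)  // struct: FPADD busy until I1 writes@6
I3 -> (8, 13, 18, 19)  // RAW R3: wait I2 write@12
I4 -> (20, 21, 26, 27)  // struct: FPMUL busy until I3 writes@19
I5 -> (21, 22, 23, 24)
I6 -> (25, 28, 29, 30)  // struct: ALU busy until I5 writes@24, RAW R6: wait I4 write@27
I7 -> (31, 32, 33, 34)  // struct: ALU busy until I6 writes@30
I8 -> (32, 33, 36, 37)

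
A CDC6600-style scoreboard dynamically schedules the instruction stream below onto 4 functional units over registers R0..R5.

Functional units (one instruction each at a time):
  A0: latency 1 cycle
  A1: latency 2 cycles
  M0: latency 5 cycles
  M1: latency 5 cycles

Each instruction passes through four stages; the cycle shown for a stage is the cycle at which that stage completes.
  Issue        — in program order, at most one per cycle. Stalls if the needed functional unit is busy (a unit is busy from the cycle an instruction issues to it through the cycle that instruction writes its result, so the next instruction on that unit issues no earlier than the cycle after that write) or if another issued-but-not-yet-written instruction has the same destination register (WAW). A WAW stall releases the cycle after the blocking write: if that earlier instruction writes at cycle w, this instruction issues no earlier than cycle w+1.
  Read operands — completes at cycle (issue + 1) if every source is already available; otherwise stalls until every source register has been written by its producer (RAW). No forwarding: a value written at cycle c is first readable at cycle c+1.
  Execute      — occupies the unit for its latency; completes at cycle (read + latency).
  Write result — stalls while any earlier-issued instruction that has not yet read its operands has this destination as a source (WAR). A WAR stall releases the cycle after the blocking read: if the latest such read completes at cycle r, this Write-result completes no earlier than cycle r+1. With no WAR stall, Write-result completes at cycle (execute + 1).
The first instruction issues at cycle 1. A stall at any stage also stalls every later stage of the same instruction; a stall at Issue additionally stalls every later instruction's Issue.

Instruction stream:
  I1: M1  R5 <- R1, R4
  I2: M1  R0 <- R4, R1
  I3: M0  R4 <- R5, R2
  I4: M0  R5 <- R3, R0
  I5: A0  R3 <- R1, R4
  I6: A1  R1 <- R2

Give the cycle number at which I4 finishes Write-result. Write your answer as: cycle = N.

I1 -> (1, 2, 7, 8)
I2 -> (9, 10, 15, 16)  // struct: M1 busy until I1 writes@8
I3 -> (10, 11, 16, 17)
I4 -> (18, 19, 24, 25)  // struct: M0 busy until I3 writes@17
I5 -> (19, 20, 21, 22)
I6 -> (20, 21, 23, 24)

cycle = 25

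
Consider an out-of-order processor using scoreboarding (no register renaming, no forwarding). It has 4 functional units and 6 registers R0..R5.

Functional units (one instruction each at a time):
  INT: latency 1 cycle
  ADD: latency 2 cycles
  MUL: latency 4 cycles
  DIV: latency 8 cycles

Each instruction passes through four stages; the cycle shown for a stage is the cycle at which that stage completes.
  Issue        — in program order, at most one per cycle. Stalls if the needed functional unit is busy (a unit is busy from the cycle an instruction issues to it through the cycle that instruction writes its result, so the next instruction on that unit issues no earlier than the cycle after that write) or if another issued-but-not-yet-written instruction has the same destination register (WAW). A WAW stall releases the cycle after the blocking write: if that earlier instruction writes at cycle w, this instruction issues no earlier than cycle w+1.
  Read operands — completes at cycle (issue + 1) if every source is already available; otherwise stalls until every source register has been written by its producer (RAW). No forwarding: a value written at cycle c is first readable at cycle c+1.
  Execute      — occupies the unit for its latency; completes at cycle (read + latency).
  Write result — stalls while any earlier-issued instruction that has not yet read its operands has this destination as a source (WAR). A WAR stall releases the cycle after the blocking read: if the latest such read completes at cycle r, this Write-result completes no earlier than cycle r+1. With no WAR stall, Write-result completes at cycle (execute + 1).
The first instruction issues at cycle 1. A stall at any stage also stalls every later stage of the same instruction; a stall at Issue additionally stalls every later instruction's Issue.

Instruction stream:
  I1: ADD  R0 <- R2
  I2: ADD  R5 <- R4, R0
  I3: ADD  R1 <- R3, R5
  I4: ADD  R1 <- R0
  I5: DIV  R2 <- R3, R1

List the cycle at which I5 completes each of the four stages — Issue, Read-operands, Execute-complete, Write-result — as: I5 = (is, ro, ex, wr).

[1] I1 issues→ADD
[2] I1 reads
[4] I1 exec-done
[5] I1 writes R0
[6] I2 issues→ADD
[7] I2 reads
[9] I2 exec-done
[10] I2 writes R5
[11] I3 issues→ADD
[12] I3 reads
[14] I3 exec-done
[15] I3 writes R1
[16] I4 issues→ADD
[17] I4 reads, I5 issues→DIV
[19] I4 exec-done
[20] I4 writes R1
[21] I5 reads
[29] I5 exec-done
[30] I5 writes R2

I5 = (17, 21, 29, 30)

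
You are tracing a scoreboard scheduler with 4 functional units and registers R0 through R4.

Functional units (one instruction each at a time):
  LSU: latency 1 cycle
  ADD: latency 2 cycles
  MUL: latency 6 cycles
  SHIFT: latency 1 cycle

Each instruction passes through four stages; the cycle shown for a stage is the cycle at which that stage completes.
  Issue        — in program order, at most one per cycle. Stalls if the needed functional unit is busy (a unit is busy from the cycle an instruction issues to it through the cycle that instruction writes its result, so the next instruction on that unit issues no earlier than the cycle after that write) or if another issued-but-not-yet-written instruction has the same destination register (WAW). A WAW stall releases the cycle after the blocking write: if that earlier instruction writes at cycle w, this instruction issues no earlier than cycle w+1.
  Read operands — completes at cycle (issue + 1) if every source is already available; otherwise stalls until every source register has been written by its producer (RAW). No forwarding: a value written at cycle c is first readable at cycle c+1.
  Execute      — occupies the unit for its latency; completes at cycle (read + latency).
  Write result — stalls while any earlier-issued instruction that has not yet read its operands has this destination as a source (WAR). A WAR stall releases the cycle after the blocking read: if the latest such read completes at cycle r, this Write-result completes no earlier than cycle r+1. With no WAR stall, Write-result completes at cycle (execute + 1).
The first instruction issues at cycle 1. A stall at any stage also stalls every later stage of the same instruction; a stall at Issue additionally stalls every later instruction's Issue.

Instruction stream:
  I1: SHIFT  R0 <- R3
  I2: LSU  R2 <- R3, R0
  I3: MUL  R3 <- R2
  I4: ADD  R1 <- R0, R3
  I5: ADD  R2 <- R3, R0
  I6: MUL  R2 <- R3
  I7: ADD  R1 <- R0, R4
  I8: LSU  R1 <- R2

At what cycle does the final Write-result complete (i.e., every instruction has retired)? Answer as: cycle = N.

cycle = 36

t=1  I1 issues→SHIFT
t=2  I1 reads · I2 issues→LSU
t=3  I1 exec-done · I3 issues→MUL
t=4  I1 writes R0 · I4 issues→ADD
t=5  I2 reads
t=6  I2 exec-done
t=7  I2 writes R2
t=8  I3 reads
t=14  I3 exec-done
t=15  I3 writes R3
t=16  I4 reads
t=18  I4 exec-done
t=19  I4 writes R1
t=20  I5 issues→ADD
t=21  I5 reads
t=23  I5 exec-done
t=24  I5 writes R2
t=25  I6 issues→MUL
t=26  I6 reads · I7 issues→ADD
t=27  I7 reads
t=29  I7 exec-done
t=30  I7 writes R1
t=31  I8 issues→LSU
t=32  I6 exec-done
t=33  I6 writes R2
t=34  I8 reads
t=35  I8 exec-done
t=36  I8 writes R1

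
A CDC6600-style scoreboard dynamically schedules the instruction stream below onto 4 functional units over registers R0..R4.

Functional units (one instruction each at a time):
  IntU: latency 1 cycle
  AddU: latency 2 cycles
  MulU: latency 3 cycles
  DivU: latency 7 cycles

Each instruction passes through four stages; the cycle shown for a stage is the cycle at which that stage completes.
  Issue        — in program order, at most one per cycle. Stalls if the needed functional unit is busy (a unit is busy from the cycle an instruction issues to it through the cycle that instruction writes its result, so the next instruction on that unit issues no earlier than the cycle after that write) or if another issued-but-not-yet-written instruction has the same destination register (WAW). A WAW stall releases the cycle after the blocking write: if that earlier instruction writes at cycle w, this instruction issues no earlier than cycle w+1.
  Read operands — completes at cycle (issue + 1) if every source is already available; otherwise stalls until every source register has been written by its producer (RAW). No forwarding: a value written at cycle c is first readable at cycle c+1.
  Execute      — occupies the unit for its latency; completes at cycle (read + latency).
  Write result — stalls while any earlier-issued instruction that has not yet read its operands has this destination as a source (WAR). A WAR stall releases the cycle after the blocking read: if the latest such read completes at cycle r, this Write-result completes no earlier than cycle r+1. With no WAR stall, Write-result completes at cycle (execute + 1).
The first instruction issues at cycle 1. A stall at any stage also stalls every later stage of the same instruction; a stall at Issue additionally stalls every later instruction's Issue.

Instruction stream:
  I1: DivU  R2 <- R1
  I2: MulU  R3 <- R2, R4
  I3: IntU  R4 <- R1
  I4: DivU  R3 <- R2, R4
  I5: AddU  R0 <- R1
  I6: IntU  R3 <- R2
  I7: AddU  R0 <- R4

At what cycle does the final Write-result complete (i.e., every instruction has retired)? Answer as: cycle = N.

1) issue 1, read 2, done 9, write 10
2) issue 2, read 11, done 14, write 15  <RAW R2: wait I1 write@10>
3) issue 3, read 4, done 5, write 12  <WAR R4: wait I2 read@11>
4) issue 16, read 17, done 24, write 25  <WAW R3: wait I2 write@15>
5) issue 17, read 18, done 20, write 21
6) issue 26, read 27, done 28, write 29  <WAW R3: wait I4 write@25>
7) issue 27, read 28, done 30, write 31

cycle = 31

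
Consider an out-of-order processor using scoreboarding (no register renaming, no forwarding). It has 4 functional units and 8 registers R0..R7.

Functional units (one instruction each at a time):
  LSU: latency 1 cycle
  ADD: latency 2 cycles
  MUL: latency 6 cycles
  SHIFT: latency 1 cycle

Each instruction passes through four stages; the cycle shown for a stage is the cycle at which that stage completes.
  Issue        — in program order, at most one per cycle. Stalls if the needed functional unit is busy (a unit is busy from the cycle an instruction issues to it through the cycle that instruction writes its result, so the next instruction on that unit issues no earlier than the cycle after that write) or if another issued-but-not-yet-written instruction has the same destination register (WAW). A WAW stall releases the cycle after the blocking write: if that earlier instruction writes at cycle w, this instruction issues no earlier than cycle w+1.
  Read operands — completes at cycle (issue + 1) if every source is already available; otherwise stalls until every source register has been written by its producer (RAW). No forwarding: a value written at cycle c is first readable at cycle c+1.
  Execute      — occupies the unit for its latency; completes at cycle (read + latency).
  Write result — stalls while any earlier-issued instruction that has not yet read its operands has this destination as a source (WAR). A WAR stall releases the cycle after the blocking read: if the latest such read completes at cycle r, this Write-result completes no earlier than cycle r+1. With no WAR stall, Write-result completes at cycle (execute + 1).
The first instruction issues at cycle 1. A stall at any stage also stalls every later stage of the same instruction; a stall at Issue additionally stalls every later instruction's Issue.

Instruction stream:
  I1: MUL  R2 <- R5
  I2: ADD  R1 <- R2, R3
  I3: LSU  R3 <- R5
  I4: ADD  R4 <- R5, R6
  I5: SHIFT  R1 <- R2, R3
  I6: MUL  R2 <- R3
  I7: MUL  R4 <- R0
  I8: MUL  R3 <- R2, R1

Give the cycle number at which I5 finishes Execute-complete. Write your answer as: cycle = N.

t=1  I1 issues→MUL
t=2  I1 reads · I2 issues→ADD
t=3  I3 issues→LSU
t=4  I3 reads
t=5  I3 exec-done
t=8  I1 exec-done
t=9  I1 writes R2
t=10  I2 reads
t=11  I3 writes R3
t=12  I2 exec-done
t=13  I2 writes R1
t=14  I4 issues→ADD
t=15  I4 reads · I5 issues→SHIFT
t=16  I5 reads · I6 issues→MUL
t=17  I4 exec-done · I5 exec-done · I6 reads
t=18  I4 writes R4 · I5 writes R1
t=23  I6 exec-done
t=24  I6 writes R2
t=25  I7 issues→MUL
t=26  I7 reads
t=32  I7 exec-done
t=33  I7 writes R4
t=34  I8 issues→MUL
t=35  I8 reads
t=41  I8 exec-done
t=42  I8 writes R3

cycle = 17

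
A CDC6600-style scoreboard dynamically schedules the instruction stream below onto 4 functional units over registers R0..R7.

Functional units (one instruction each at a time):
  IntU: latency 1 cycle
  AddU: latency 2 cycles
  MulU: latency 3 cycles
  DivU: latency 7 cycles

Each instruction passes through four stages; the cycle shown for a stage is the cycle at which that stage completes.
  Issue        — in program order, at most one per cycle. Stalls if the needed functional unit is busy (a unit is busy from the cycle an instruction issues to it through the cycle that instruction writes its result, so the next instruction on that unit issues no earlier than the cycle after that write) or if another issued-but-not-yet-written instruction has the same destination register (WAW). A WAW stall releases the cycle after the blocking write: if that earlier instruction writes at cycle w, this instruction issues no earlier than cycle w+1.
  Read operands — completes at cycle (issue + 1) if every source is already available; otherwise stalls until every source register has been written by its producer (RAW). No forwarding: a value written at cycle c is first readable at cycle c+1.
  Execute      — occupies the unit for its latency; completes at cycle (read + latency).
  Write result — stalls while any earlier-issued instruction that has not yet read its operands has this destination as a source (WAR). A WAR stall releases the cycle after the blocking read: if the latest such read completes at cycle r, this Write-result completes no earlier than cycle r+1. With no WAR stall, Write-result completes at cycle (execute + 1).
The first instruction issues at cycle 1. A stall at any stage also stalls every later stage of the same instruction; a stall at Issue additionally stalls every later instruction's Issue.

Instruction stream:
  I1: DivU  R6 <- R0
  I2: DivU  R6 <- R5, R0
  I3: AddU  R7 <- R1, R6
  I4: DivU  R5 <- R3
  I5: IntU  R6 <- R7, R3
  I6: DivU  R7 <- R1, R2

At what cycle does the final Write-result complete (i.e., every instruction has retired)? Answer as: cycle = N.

cycle = 40

[I1] 1/2/9/10
[I2] 11/12/19/20  (struct: DivU busy until I1 writes@10)
[I3] 12/21/23/24  (RAW R6: wait I2 write@20)
[I4] 21/22/29/30  (struct: DivU busy until I2 writes@20)
[I5] 22/25/26/27  (RAW R7: wait I3 write@24)
[I6] 31/32/39/40  (struct: DivU busy until I4 writes@30)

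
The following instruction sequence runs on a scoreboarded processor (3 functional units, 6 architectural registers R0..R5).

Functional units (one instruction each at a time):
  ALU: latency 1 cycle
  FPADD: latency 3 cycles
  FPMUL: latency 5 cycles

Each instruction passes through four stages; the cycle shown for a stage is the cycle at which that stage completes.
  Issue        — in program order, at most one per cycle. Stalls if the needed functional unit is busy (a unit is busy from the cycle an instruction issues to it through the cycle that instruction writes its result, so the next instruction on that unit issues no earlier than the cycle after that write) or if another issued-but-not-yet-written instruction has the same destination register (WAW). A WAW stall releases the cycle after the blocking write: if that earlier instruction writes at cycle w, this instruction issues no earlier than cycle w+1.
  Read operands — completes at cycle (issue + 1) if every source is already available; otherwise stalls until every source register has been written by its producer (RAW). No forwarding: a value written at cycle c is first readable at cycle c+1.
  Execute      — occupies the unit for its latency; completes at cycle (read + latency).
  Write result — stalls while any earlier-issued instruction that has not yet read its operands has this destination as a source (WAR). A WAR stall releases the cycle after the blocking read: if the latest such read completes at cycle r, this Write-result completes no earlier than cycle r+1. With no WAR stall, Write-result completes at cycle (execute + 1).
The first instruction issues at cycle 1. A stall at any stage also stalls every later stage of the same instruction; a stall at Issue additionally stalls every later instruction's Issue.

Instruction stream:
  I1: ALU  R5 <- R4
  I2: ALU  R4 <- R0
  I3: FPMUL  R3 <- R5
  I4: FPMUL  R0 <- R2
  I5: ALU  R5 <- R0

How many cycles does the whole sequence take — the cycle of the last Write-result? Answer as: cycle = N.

cycle = 24

I1  is:1  ro:2  ex:3  wr:4
I2  is:5  ro:6  ex:7  wr:8  — struct: ALU busy until I1 writes@4
I3  is:6  ro:7  ex:12  wr:13
I4  is:14  ro:15  ex:20  wr:21  — struct: FPMUL busy until I3 writes@13
I5  is:15  ro:22  ex:23  wr:24  — RAW R0: wait I4 write@21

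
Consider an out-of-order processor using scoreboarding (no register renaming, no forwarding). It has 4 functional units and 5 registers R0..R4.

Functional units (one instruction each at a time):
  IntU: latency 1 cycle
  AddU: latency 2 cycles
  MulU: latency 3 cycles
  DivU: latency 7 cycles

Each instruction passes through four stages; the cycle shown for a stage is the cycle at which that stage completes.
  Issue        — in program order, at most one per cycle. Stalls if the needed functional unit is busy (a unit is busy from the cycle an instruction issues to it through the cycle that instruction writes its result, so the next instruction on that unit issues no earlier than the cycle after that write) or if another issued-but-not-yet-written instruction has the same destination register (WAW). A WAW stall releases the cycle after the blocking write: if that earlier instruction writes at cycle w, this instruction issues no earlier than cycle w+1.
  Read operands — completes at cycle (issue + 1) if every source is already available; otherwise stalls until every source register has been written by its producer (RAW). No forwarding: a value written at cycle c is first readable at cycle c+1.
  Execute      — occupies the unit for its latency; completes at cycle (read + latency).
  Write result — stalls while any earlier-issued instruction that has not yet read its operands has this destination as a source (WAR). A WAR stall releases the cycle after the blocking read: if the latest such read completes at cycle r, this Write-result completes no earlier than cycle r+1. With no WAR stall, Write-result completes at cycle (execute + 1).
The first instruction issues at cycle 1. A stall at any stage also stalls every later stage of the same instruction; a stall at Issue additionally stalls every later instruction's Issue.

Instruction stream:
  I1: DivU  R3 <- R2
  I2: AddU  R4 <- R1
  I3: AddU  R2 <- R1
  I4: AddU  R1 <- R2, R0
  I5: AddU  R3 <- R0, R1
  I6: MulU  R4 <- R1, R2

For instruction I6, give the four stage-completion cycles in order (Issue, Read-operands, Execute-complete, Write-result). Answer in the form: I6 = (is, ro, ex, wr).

I6 = (18, 19, 22, 23)

t=1  I1 issues→DivU
t=2  I1 reads | I2 issues→AddU
t=3  I2 reads
t=5  I2 exec-done
t=6  I2 writes R4
t=7  I3 issues→AddU
t=8  I3 reads
t=9  I1 exec-done
t=10  I1 writes R3 | I3 exec-done
t=11  I3 writes R2
t=12  I4 issues→AddU
t=13  I4 reads
t=15  I4 exec-done
t=16  I4 writes R1
t=17  I5 issues→AddU
t=18  I5 reads | I6 issues→MulU
t=19  I6 reads
t=20  I5 exec-done
t=21  I5 writes R3
t=22  I6 exec-done
t=23  I6 writes R4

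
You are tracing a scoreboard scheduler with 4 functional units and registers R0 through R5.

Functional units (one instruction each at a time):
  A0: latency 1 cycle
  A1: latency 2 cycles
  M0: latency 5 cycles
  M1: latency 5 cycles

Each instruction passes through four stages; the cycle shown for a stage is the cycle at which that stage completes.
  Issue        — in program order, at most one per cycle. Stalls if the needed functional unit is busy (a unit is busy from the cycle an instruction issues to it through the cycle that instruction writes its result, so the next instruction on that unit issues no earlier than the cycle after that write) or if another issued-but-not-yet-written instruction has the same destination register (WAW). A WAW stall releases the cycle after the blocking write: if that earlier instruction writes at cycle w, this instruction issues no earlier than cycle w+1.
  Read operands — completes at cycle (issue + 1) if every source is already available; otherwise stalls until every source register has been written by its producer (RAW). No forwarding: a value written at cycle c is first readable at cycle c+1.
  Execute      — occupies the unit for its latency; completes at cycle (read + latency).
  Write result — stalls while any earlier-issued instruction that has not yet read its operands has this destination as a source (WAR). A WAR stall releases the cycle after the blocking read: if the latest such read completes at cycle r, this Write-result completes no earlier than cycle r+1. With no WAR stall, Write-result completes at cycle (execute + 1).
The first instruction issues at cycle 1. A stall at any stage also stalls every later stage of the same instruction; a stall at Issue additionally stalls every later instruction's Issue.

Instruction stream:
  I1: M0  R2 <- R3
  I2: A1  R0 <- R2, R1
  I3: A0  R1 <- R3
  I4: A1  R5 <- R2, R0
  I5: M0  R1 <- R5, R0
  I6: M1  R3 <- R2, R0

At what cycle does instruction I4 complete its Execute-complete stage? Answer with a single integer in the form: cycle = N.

cycle 1: I1 issues→M0
cycle 2: I1 reads, I2 issues→A1
cycle 3: I3 issues→A0
cycle 4: I3 reads
cycle 5: I3 exec-done
cycle 7: I1 exec-done
cycle 8: I1 writes R2
cycle 9: I2 reads
cycle 10: I3 writes R1
cycle 11: I2 exec-done
cycle 12: I2 writes R0
cycle 13: I4 issues→A1
cycle 14: I4 reads, I5 issues→M0
cycle 15: I6 issues→M1
cycle 16: I4 exec-done, I6 reads
cycle 17: I4 writes R5
cycle 18: I5 reads
cycle 21: I6 exec-done
cycle 22: I6 writes R3
cycle 23: I5 exec-done
cycle 24: I5 writes R1

cycle = 16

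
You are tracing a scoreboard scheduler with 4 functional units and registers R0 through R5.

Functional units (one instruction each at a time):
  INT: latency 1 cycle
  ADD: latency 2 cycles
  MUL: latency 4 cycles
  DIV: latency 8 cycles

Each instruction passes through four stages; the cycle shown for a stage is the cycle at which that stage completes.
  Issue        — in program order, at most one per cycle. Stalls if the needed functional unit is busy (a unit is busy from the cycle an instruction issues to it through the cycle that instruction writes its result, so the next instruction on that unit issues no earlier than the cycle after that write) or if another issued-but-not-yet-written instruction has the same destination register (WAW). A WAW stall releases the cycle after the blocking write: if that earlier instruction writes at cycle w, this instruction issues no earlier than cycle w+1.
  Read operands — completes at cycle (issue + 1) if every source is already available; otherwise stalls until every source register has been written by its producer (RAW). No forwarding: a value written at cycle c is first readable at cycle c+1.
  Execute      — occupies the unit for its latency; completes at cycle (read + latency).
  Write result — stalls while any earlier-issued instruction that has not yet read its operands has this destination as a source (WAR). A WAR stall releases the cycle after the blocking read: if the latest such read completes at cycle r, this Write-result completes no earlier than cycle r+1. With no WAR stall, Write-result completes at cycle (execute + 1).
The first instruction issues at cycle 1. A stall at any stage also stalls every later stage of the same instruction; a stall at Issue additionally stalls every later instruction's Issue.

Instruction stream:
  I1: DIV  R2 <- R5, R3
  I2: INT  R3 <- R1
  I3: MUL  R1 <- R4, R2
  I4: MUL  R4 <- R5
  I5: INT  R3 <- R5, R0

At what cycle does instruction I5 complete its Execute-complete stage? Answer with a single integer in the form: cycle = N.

cycle = 21

c1: I1 dispatched to DIV
c2: I1 operands ready | I2 dispatched to INT
c3: I2 operands ready | I3 dispatched to MUL
c4: I2 complete
c5: R3←I2
c10: I1 complete
c11: R2←I1
c12: I3 operands ready
c16: I3 complete
c17: R1←I3
c18: I4 dispatched to MUL
c19: I4 operands ready | I5 dispatched to INT
c20: I5 operands ready
c21: I5 complete
c22: R3←I5
c23: I4 complete
c24: R4←I4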